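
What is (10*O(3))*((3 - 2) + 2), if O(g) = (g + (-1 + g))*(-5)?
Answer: -750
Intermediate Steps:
O(g) = 5 - 10*g (O(g) = (-1 + 2*g)*(-5) = 5 - 10*g)
(10*O(3))*((3 - 2) + 2) = (10*(5 - 10*3))*((3 - 2) + 2) = (10*(5 - 30))*(1 + 2) = (10*(-25))*3 = -250*3 = -750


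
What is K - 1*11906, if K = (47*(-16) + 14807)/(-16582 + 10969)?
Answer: -22280811/1871 ≈ -11909.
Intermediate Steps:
K = -4685/1871 (K = (-752 + 14807)/(-5613) = 14055*(-1/5613) = -4685/1871 ≈ -2.5040)
K - 1*11906 = -4685/1871 - 1*11906 = -4685/1871 - 11906 = -22280811/1871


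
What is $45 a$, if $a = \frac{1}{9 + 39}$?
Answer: $\frac{15}{16} \approx 0.9375$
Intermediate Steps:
$a = \frac{1}{48} \approx 0.020833$
$45 a = 45 \cdot \frac{1}{48} = \frac{15}{16}$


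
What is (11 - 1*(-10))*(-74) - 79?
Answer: -1633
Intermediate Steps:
(11 - 1*(-10))*(-74) - 79 = (11 + 10)*(-74) - 79 = 21*(-74) - 79 = -1554 - 79 = -1633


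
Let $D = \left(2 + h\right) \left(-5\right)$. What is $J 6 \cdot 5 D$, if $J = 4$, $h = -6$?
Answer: $2400$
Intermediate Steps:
$D = 20$ ($D = \left(2 - 6\right) \left(-5\right) = \left(-4\right) \left(-5\right) = 20$)
$J 6 \cdot 5 D = 4 \cdot 6 \cdot 5 \cdot 20 = 24 \cdot 5 \cdot 20 = 120 \cdot 20 = 2400$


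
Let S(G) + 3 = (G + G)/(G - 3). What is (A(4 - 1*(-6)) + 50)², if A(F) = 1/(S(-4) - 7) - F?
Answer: 6115729/3844 ≈ 1591.0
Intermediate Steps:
S(G) = -3 + 2*G/(-3 + G) (S(G) = -3 + (G + G)/(G - 3) = -3 + (2*G)/(-3 + G) = -3 + 2*G/(-3 + G))
A(F) = -7/62 - F (A(F) = 1/((9 - 1*(-4))/(-3 - 4) - 7) - F = 1/((9 + 4)/(-7) - 7) - F = 1/(-⅐*13 - 7) - F = 1/(-13/7 - 7) - F = 1/(-62/7) - F = -7/62 - F)
(A(4 - 1*(-6)) + 50)² = ((-7/62 - (4 - 1*(-6))) + 50)² = ((-7/62 - (4 + 6)) + 50)² = ((-7/62 - 1*10) + 50)² = ((-7/62 - 10) + 50)² = (-627/62 + 50)² = (2473/62)² = 6115729/3844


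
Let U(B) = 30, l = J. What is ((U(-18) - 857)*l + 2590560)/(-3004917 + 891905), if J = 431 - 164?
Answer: -2369751/2113012 ≈ -1.1215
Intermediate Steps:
J = 267
l = 267
((U(-18) - 857)*l + 2590560)/(-3004917 + 891905) = ((30 - 857)*267 + 2590560)/(-3004917 + 891905) = (-827*267 + 2590560)/(-2113012) = (-220809 + 2590560)*(-1/2113012) = 2369751*(-1/2113012) = -2369751/2113012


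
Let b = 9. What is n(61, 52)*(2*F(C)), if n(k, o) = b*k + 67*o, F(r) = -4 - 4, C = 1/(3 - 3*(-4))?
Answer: -64528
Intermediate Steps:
C = 1/15 (C = 1/(3 + 12) = 1/15 ≈ 0.066667)
F(r) = -8
n(k, o) = 9*k + 67*o
n(61, 52)*(2*F(C)) = (9*61 + 67*52)*(2*(-8)) = (549 + 3484)*(-16) = 4033*(-16) = -64528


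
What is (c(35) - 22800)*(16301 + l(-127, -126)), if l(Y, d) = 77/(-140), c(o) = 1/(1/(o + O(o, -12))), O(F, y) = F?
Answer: -741018457/2 ≈ -3.7051e+8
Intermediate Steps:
c(o) = 2*o (c(o) = 1/(1/(o + o)) = 1/(1/(2*o)) = 2*o)
l(Y, d) = -11/20 (l(Y, d) = 77*(-1/140) = -11/20)
(c(35) - 22800)*(16301 + l(-127, -126)) = (2*35 - 22800)*(16301 - 11/20) = (70 - 22800)*(326009/20) = -22730*326009/20 = -741018457/2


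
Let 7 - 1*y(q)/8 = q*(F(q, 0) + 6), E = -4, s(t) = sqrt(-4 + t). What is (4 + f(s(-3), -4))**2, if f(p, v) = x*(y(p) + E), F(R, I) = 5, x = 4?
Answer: -822384 - 149248*I*sqrt(7) ≈ -8.2238e+5 - 3.9487e+5*I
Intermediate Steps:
y(q) = 56 - 88*q (y(q) = 56 - 8*q*(5 + 6) = 56 - 8*q*11 = 56 - 88*q)
f(p, v) = 208 - 352*p (f(p, v) = 4*((56 - 88*p) - 4) = 4*(52 - 88*p) = 208 - 352*p)
(4 + f(s(-3), -4))**2 = (4 + (208 - 352*sqrt(-4 - 3)))**2 = (4 + (208 - 352*I*sqrt(7)))**2 = (212 - 352*I*sqrt(7))**2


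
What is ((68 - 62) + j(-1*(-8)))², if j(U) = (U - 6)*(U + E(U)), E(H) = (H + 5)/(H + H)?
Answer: 35721/64 ≈ 558.14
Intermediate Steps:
E(H) = (5 + H)/(2*H) (E(H) = (5 + H)/((2*H)) = (5 + H)*(1/(2*H)) = (5 + H)/(2*H))
j(U) = (-6 + U)*(U + (5 + U)/(2*U)) (j(U) = (U - 6)*(U + (5 + U)/(2*U)) = (-6 + U)*(U + (5 + U)/(2*U)))
((68 - 62) + j(-1*(-8)))² = ((68 - 62) + (-½ + (-1*(-8))² - 15/((-1*(-8))) - (-11)*(-8)/2))² = (6 + (-½ + 8² - 15/8 - 11/2*8))² = (6 + (-½ + 64 - 15*⅛ - 44))² = (6 + (-½ + 64 - 15/8 - 44))² = (6 + 141/8)² = (189/8)² = 35721/64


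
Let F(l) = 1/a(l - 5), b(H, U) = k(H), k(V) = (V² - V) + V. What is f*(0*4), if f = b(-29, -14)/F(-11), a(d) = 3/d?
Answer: 0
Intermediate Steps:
k(V) = V²
b(H, U) = H²
F(l) = -5/3 + l/3 (F(l) = 1/(3/(l - 5)) = 1/(3/(-5 + l)) = -5/3 + l/3)
f = -2523/16 (f = (-29)²/(-5/3 + (⅓)*(-11)) = 841/(-5/3 - 11/3) = 841/(-16/3) = 841*(-3/16) = -2523/16 ≈ -157.69)
f*(0*4) = -0*4 = -2523/16*0 = 0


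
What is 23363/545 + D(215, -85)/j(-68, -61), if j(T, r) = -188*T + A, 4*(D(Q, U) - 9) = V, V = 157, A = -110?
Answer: 1184515833/27629320 ≈ 42.872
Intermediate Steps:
D(Q, U) = 193/4 (D(Q, U) = 9 + (¼)*157 = 9 + 157/4 = 193/4)
j(T, r) = -110 - 188*T (j(T, r) = -188*T - 110 = -110 - 188*T)
23363/545 + D(215, -85)/j(-68, -61) = 23363/545 + 193/(4*(-110 - 188*(-68))) = 23363*(1/545) + 193/(4*(-110 + 12784)) = 23363/545 + (193/4)/12674 = 23363/545 + (193/4)*(1/12674) = 23363/545 + 193/50696 = 1184515833/27629320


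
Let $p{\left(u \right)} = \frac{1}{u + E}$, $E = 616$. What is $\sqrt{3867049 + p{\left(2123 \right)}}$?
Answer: $\frac{2 \sqrt{7252767378417}}{2739} \approx 1966.5$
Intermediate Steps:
$p{\left(u \right)} = \frac{1}{616 + u}$ ($p{\left(u \right)} = \frac{1}{u + 616} = \frac{1}{616 + u}$)
$\sqrt{3867049 + p{\left(2123 \right)}} = \sqrt{3867049 + \frac{1}{616 + 2123}} = \sqrt{3867049 + \frac{1}{2739}} = \sqrt{\frac{10591847212}{2739}} = \frac{2 \sqrt{7252767378417}}{2739}$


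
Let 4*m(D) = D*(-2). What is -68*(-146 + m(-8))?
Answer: 9656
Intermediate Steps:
m(D) = -D/2 (m(D) = (D*(-2))/4 = (-2*D)/4 = -D/2)
-68*(-146 + m(-8)) = -68*(-146 - 1/2*(-8)) = -68*(-146 + 4) = -68*(-142) = 9656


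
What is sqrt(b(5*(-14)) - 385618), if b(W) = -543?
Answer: I*sqrt(386161) ≈ 621.42*I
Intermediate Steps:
sqrt(b(5*(-14)) - 385618) = sqrt(-543 - 385618) = sqrt(-386161) = I*sqrt(386161)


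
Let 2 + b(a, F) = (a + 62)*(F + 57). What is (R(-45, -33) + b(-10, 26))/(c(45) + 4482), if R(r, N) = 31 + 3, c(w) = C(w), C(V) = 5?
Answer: 4348/4487 ≈ 0.96902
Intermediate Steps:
c(w) = 5
R(r, N) = 34
b(a, F) = -2 + (57 + F)*(62 + a) (b(a, F) = -2 + (a + 62)*(F + 57) = -2 + (62 + a)*(57 + F) = -2 + (57 + F)*(62 + a))
(R(-45, -33) + b(-10, 26))/(c(45) + 4482) = (34 + (3532 + 57*(-10) + 62*26 + 26*(-10)))/(5 + 4482) = (34 + (3532 - 570 + 1612 - 260))/4487 = (34 + 4314)*(1/4487) = 4348*(1/4487) = 4348/4487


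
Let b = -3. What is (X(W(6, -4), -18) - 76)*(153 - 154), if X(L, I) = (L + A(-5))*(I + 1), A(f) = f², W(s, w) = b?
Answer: 450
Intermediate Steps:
W(s, w) = -3
X(L, I) = (1 + I)*(25 + L) (X(L, I) = (L + (-5)²)*(I + 1) = (L + 25)*(1 + I) = (25 + L)*(1 + I) = (1 + I)*(25 + L))
(X(W(6, -4), -18) - 76)*(153 - 154) = ((25 - 3 + 25*(-18) - 18*(-3)) - 76)*(153 - 154) = ((25 - 3 - 450 + 54) - 76)*(-1) = (-374 - 76)*(-1) = -450*(-1) = 450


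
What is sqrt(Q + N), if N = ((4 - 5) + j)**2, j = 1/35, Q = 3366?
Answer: sqrt(4124506)/35 ≈ 58.025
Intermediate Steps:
j = 1/35 ≈ 0.028571
N = 1156/1225 (N = ((4 - 5) + 1/35)**2 = (-1 + 1/35)**2 = (-34/35)**2 = 1156/1225 ≈ 0.94367)
sqrt(Q + N) = sqrt(3366 + 1156/1225) = sqrt(4124506/1225) = sqrt(4124506)/35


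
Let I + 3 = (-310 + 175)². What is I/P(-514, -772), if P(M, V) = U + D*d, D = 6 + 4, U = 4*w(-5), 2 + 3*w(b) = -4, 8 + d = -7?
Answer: -9111/79 ≈ -115.33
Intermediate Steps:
d = -15 (d = -8 - 7 = -15)
w(b) = -2 (w(b) = -⅔ + (⅓)*(-4) = -⅔ - 4/3 = -2)
U = -8 (U = 4*(-2) = -8)
I = 18222 (I = -3 + (-310 + 175)² = -3 + (-135)² = -3 + 18225 = 18222)
D = 10
P(M, V) = -158 (P(M, V) = -8 + 10*(-15) = -8 - 150 = -158)
I/P(-514, -772) = 18222/(-158) = 18222*(-1/158) = -9111/79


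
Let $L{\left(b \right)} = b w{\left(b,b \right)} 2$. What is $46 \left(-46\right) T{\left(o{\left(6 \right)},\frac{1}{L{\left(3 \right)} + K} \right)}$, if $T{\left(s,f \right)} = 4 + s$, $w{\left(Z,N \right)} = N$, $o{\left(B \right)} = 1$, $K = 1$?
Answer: $-10580$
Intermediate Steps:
$L{\left(b \right)} = 2 b^{2}$ ($L{\left(b \right)} = b b 2 = b^{2} \cdot 2 = 2 b^{2}$)
$46 \left(-46\right) T{\left(o{\left(6 \right)},\frac{1}{L{\left(3 \right)} + K} \right)} = 46 \left(-46\right) \left(4 + 1\right) = \left(-2116\right) 5 = -10580$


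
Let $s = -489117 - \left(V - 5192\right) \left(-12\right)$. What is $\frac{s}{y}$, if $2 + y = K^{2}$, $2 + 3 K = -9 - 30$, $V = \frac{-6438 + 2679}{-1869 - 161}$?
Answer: $- \frac{719575407}{241135} \approx -2984.1$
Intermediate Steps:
$V = \frac{537}{290}$ ($V = - \frac{3759}{-2030} = \left(-3759\right) \left(- \frac{1}{2030}\right) = \frac{537}{290} \approx 1.8517$)
$K = - \frac{41}{3}$ ($K = - \frac{2}{3} + \frac{-9 - 30}{3} = - \frac{2}{3} + \frac{1}{3} \left(-39\right) = - \frac{2}{3} - 13 = - \frac{41}{3} \approx -13.667$)
$s = - \frac{79952823}{145}$ ($s = -489117 - \left(\frac{537}{290} - 5192\right) \left(-12\right) = -489117 - \left(- \frac{1505143}{290}\right) \left(-12\right) = -489117 - \frac{9030858}{145} = - \frac{79952823}{145} \approx -5.514 \cdot 10^{5}$)
$y = \frac{1663}{9}$ ($y = -2 + \left(- \frac{41}{3}\right)^{2} = -2 + \frac{1681}{9} = \frac{1663}{9} \approx 184.78$)
$\frac{s}{y} = - \frac{79952823}{145 \cdot \frac{1663}{9}} = \left(- \frac{79952823}{145}\right) \frac{9}{1663} = - \frac{719575407}{241135}$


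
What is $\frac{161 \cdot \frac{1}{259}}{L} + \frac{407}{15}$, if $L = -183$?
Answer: $\frac{918484}{33855} \approx 27.13$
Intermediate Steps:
$\frac{161 \cdot \frac{1}{259}}{L} + \frac{407}{15} = \frac{161 \cdot \frac{1}{259}}{-183} + \frac{407}{15} = 161 \cdot \frac{1}{259} \left(- \frac{1}{183}\right) + 407 \cdot \frac{1}{15} = \frac{23}{37} \left(- \frac{1}{183}\right) + \frac{407}{15} = - \frac{23}{6771} + \frac{407}{15} = \frac{918484}{33855}$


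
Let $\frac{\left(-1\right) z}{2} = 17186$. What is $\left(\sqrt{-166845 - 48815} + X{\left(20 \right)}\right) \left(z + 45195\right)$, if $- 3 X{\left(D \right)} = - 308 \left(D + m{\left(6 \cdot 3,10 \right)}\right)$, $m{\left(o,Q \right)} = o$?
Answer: $\frac{126672392}{3} + 21646 i \sqrt{53915} \approx 4.2224 \cdot 10^{7} + 5.0261 \cdot 10^{6} i$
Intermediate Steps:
$z = -34372$ ($z = \left(-2\right) 17186 = -34372$)
$X{\left(D \right)} = 1848 + \frac{308 D}{3}$ ($X{\left(D \right)} = - \frac{\left(-308\right) \left(D + 6 \cdot 3\right)}{3} = - \frac{\left(-308\right) \left(D + 18\right)}{3} = - \frac{\left(-308\right) \left(18 + D\right)}{3} = - \frac{-5544 - 308 D}{3} = 1848 + \frac{308 D}{3}$)
$\left(\sqrt{-166845 - 48815} + X{\left(20 \right)}\right) \left(z + 45195\right) = \left(\sqrt{-166845 - 48815} + \left(1848 + \frac{308}{3} \cdot 20\right)\right) \left(-34372 + 45195\right) = \left(\sqrt{-215660} + \left(1848 + \frac{6160}{3}\right)\right) 10823 = \left(2 i \sqrt{53915} + \frac{11704}{3}\right) 10823 = \left(\frac{11704}{3} + 2 i \sqrt{53915}\right) 10823 = \frac{126672392}{3} + 21646 i \sqrt{53915}$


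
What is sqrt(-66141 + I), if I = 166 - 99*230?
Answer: I*sqrt(88745) ≈ 297.9*I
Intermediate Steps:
I = -22604 (I = 166 - 22770 = -22604)
sqrt(-66141 + I) = sqrt(-66141 - 22604) = sqrt(-88745) = I*sqrt(88745)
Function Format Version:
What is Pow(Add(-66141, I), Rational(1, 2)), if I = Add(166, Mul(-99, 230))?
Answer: Mul(I, Pow(88745, Rational(1, 2))) ≈ Mul(297.90, I)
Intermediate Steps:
I = -22604 (I = Add(166, -22770) = -22604)
Pow(Add(-66141, I), Rational(1, 2)) = Pow(Add(-66141, -22604), Rational(1, 2)) = Pow(-88745, Rational(1, 2)) = Mul(I, Pow(88745, Rational(1, 2)))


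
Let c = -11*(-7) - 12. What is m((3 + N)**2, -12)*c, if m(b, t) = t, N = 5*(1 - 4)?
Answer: -780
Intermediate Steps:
N = -15 (N = 5*(-3) = -15)
c = 65 (c = 77 - 12 = 65)
m((3 + N)**2, -12)*c = -12*65 = -780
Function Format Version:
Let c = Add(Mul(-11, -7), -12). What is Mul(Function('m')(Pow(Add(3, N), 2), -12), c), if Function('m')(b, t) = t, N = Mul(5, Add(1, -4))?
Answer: -780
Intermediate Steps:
N = -15 (N = Mul(5, -3) = -15)
c = 65 (c = Add(77, -12) = 65)
Mul(Function('m')(Pow(Add(3, N), 2), -12), c) = Mul(-12, 65) = -780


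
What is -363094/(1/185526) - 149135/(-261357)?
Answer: -17605890238482373/261357 ≈ -6.7363e+10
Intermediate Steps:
-363094/(1/185526) - 149135/(-261357) = -363094/1/185526 - 149135*(-1/261357) = -363094*185526 + 149135/261357 = -67363377444 + 149135/261357 = -17605890238482373/261357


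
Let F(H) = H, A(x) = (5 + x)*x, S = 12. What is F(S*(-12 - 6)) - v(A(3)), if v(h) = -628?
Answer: 412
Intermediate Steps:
A(x) = x*(5 + x)
F(S*(-12 - 6)) - v(A(3)) = 12*(-12 - 6) - 1*(-628) = 12*(-18) + 628 = -216 + 628 = 412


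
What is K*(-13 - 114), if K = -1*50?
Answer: 6350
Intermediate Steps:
K = -50
K*(-13 - 114) = -50*(-13 - 114) = -50*(-127) = 6350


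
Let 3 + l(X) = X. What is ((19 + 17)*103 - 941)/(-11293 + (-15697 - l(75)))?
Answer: -2767/27062 ≈ -0.10225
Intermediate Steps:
l(X) = -3 + X
((19 + 17)*103 - 941)/(-11293 + (-15697 - l(75))) = ((19 + 17)*103 - 941)/(-11293 + (-15697 - (-3 + 75))) = (36*103 - 941)/(-11293 + (-15697 - 1*72)) = (3708 - 941)/(-11293 + (-15697 - 72)) = 2767/(-11293 - 15769) = 2767/(-27062) = 2767*(-1/27062) = -2767/27062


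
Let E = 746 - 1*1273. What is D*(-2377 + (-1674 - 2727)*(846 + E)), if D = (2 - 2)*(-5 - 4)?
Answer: 0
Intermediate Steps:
E = -527 (E = 746 - 1273 = -527)
D = 0 (D = 0*(-9) = 0)
D*(-2377 + (-1674 - 2727)*(846 + E)) = 0*(-2377 + (-1674 - 2727)*(846 - 527)) = 0*(-2377 - 4401*319) = 0*(-2377 - 1403919) = 0*(-1406296) = 0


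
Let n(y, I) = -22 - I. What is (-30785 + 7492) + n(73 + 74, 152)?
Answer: -23467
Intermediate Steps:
(-30785 + 7492) + n(73 + 74, 152) = (-30785 + 7492) + (-22 - 1*152) = -23293 + (-22 - 152) = -23293 - 174 = -23467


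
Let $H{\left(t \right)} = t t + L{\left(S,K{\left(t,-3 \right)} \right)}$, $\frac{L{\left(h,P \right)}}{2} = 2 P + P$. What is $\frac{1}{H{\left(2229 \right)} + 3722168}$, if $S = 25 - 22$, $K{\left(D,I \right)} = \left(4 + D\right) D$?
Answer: $\frac{1}{38554751} \approx 2.5937 \cdot 10^{-8}$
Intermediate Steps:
$K{\left(D,I \right)} = D \left(4 + D\right)$
$S = 3$ ($S = 25 - 22 = 3$)
$L{\left(h,P \right)} = 6 P$ ($L{\left(h,P \right)} = 2 \left(2 P + P\right) = 2 \cdot 3 P = 6 P$)
$H{\left(t \right)} = t^{2} + 6 t \left(4 + t\right)$ ($H{\left(t \right)} = t t + 6 t \left(4 + t\right) = t^{2} + 6 t \left(4 + t\right)$)
$\frac{1}{H{\left(2229 \right)} + 3722168} = \frac{1}{2229 \left(24 + 7 \cdot 2229\right) + 3722168} = \frac{1}{2229 \left(24 + 15603\right) + 3722168} = \frac{1}{2229 \cdot 15627 + 3722168} = \frac{1}{34832583 + 3722168} = \frac{1}{38554751}$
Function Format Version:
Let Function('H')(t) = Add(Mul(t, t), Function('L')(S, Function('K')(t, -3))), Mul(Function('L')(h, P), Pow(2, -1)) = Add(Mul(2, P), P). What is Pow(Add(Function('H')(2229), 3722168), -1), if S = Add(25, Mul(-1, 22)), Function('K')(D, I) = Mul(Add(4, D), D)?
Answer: Rational(1, 38554751) ≈ 2.5937e-8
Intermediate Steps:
Function('K')(D, I) = Mul(D, Add(4, D))
S = 3 (S = Add(25, -22) = 3)
Function('L')(h, P) = Mul(6, P) (Function('L')(h, P) = Mul(2, Add(Mul(2, P), P)) = Mul(2, Mul(3, P)) = Mul(6, P))
Function('H')(t) = Add(Pow(t, 2), Mul(6, t, Add(4, t))) (Function('H')(t) = Add(Mul(t, t), Mul(6, Mul(t, Add(4, t)))) = Add(Pow(t, 2), Mul(6, t, Add(4, t))))
Pow(Add(Function('H')(2229), 3722168), -1) = Pow(Add(Mul(2229, Add(24, Mul(7, 2229))), 3722168), -1) = Pow(Add(Mul(2229, Add(24, 15603)), 3722168), -1) = Pow(Add(Mul(2229, 15627), 3722168), -1) = Pow(Add(34832583, 3722168), -1) = Pow(38554751, -1) = Rational(1, 38554751)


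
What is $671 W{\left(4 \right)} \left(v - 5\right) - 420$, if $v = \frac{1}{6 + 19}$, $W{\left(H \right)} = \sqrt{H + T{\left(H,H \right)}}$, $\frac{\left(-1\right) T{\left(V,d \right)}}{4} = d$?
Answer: $-420 - \frac{166408 i \sqrt{3}}{25} \approx -420.0 - 11529.0 i$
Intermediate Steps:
$T{\left(V,d \right)} = - 4 d$
$W{\left(H \right)} = \sqrt{3} \sqrt{- H}$ ($W{\left(H \right)} = \sqrt{H - 4 H} = \sqrt{- 3 H} = \sqrt{3} \sqrt{- H}$)
$v = \frac{1}{25} \approx 0.04$
$671 W{\left(4 \right)} \left(v - 5\right) - 420 = 671 \sqrt{3} \sqrt{\left(-1\right) 4} \left(\frac{1}{25} - 5\right) - 420 = 671 \sqrt{3} \sqrt{-4} \left(- \frac{124}{25}\right) - 420 = 671 \sqrt{3} \cdot 2 i \left(- \frac{124}{25}\right) - 420 = 671 \cdot 2 i \sqrt{3} \left(- \frac{124}{25}\right) - 420 = 671 \left(- \frac{248 i \sqrt{3}}{25}\right) - 420 = - \frac{166408 i \sqrt{3}}{25} - 420 = -420 - \frac{166408 i \sqrt{3}}{25}$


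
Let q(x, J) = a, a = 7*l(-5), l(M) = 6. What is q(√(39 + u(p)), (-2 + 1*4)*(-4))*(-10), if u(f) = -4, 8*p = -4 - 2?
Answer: -420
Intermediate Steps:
p = -¾ (p = (-4 - 2)/8 = (⅛)*(-6) = -¾ ≈ -0.75000)
a = 42 (a = 7*6 = 42)
q(x, J) = 42
q(√(39 + u(p)), (-2 + 1*4)*(-4))*(-10) = 42*(-10) = -420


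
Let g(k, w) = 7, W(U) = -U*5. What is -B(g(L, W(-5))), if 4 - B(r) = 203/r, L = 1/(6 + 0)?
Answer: 25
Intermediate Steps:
L = 1/6 ≈ 0.16667
W(U) = -5*U
B(r) = 4 - 203/r
-B(g(L, W(-5))) = -(4 - 203/7) = -(4 - 203*1/7) = -(4 - 29) = -1*(-25) = 25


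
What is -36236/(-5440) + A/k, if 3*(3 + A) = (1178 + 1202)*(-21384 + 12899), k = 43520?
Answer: -3864929/26112 ≈ -148.01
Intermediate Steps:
A = -20194309/3 (A = -3 + ((1178 + 1202)*(-21384 + 12899))/3 = -3 + (2380*(-8485))/3 = -3 + (1/3)*(-20194300) = -3 - 20194300/3 = -20194309/3 ≈ -6.7314e+6)
-36236/(-5440) + A/k = -36236/(-5440) - 20194309/3/43520 = -36236*(-1/5440) - 20194309/3*1/43520 = 9059/1360 - 20194309/130560 = -3864929/26112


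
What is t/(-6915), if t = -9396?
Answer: 3132/2305 ≈ 1.3588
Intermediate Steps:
t/(-6915) = -9396/(-6915) = -9396*(-1/6915) = 3132/2305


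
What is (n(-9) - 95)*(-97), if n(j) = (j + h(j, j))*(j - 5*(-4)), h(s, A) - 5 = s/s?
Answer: 12416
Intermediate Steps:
h(s, A) = 6 (h(s, A) = 5 + s/s = 5 + 1 = 6)
n(j) = (6 + j)*(20 + j) (n(j) = (j + 6)*(j - 5*(-4)) = (6 + j)*(j + 20) = (6 + j)*(20 + j))
(n(-9) - 95)*(-97) = ((120 + (-9)**2 + 26*(-9)) - 95)*(-97) = ((120 + 81 - 234) - 95)*(-97) = (-33 - 95)*(-97) = -128*(-97) = 12416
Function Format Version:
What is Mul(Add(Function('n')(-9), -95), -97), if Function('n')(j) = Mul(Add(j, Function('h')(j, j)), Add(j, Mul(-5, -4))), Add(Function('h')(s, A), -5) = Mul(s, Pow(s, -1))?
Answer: 12416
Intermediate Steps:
Function('h')(s, A) = 6 (Function('h')(s, A) = Add(5, Mul(s, Pow(s, -1))) = Add(5, 1) = 6)
Function('n')(j) = Mul(Add(6, j), Add(20, j)) (Function('n')(j) = Mul(Add(j, 6), Add(j, Mul(-5, -4))) = Mul(Add(6, j), Add(j, 20)) = Mul(Add(6, j), Add(20, j)))
Mul(Add(Function('n')(-9), -95), -97) = Mul(Add(Add(120, Pow(-9, 2), Mul(26, -9)), -95), -97) = Mul(Add(Add(120, 81, -234), -95), -97) = Mul(Add(-33, -95), -97) = Mul(-128, -97) = 12416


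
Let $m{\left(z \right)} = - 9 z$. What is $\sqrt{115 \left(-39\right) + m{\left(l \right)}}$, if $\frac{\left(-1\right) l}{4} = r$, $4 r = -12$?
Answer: $i \sqrt{4593} \approx 67.772 i$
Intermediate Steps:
$r = -3$ ($r = \frac{1}{4} \left(-12\right) = -3$)
$l = 12$ ($l = \left(-4\right) \left(-3\right) = 12$)
$\sqrt{115 \left(-39\right) + m{\left(l \right)}} = \sqrt{115 \left(-39\right) - 108} = \sqrt{-4485 - 108} = \sqrt{-4593} = i \sqrt{4593}$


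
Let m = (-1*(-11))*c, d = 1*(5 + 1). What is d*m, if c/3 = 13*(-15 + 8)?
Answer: -18018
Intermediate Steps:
d = 6 (d = 1*6 = 6)
c = -273 (c = 3*(13*(-15 + 8)) = 3*(13*(-7)) = 3*(-91) = -273)
m = -3003 (m = -1*(-11)*(-273) = 11*(-273) = -3003)
d*m = 6*(-3003) = -18018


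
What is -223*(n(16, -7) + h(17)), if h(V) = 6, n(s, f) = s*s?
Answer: -58426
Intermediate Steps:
n(s, f) = s²
-223*(n(16, -7) + h(17)) = -223*(16² + 6) = -223*(256 + 6) = -223*262 = -58426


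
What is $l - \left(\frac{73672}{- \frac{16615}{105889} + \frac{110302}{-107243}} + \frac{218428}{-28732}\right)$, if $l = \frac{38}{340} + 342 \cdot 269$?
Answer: $\frac{2533990815802285923421}{16438107714184530} \approx 1.5415 \cdot 10^{5}$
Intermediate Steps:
$l = \frac{15639679}{170}$ ($l = 38 \cdot \frac{1}{340} + 91998 = \frac{19}{170} + 91998 = \frac{15639679}{170} \approx 91998.0$)
$l - \left(\frac{73672}{- \frac{16615}{105889} + \frac{110302}{-107243}} + \frac{218428}{-28732}\right) = \frac{15639679}{170} - \left(\frac{73672}{- \frac{16615}{105889} + \frac{110302}{-107243}} + \frac{218428}{-28732}\right) = \frac{15639679}{170} - \left(\frac{73672}{\left(-16615\right) \frac{1}{105889} + 110302 \left(- \frac{1}{107243}\right)} + 218428 \left(- \frac{1}{28732}\right)\right) = \frac{15639679}{170} - \left(\frac{73672}{- \frac{16615}{105889} - \frac{110302}{107243}} - \frac{54607}{7183}\right) = \frac{15639679}{170} - \left(\frac{73672}{- \frac{13461610923}{11355854027}} - \frac{54607}{7183}\right) = \frac{15639679}{170} - \left(73672 \left(- \frac{11355854027}{13461610923}\right) - \frac{54607}{7183}\right) = \frac{15639679}{170} - \left(- \frac{836608477877144}{13461610923} - \frac{54607}{7183}\right) = \frac{15639679}{170} - - \frac{6010093794779197613}{96694751259909} = \frac{15639679}{170} + \frac{6010093794779197613}{96694751259909} = \frac{2533990815802285923421}{16438107714184530}$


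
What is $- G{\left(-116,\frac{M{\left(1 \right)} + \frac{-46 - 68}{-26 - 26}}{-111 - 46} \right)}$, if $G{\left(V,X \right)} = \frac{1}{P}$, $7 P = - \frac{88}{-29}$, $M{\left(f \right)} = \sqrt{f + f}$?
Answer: $- \frac{203}{88} \approx -2.3068$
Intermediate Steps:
$M{\left(f \right)} = \sqrt{2} \sqrt{f}$ ($M{\left(f \right)} = \sqrt{2 f} = \sqrt{2} \sqrt{f}$)
$P = \frac{88}{203}$ ($P = \frac{\left(-88\right) \frac{1}{-29}}{7} = \frac{\left(-88\right) \left(- \frac{1}{29}\right)}{7} = \frac{1}{7} \cdot \frac{88}{29} = \frac{88}{203} \approx 0.4335$)
$G{\left(V,X \right)} = \frac{203}{88}$ ($G{\left(V,X \right)} = \frac{1}{\frac{88}{203}} = \frac{203}{88}$)
$- G{\left(-116,\frac{M{\left(1 \right)} + \frac{-46 - 68}{-26 - 26}}{-111 - 46} \right)} = \left(-1\right) \frac{203}{88} = - \frac{203}{88}$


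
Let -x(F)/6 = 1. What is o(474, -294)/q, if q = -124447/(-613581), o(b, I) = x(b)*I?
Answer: 1082356884/124447 ≈ 8697.3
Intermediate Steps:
x(F) = -6 (x(F) = -6*1 = -6)
o(b, I) = -6*I
q = 124447/613581 (q = -124447*(-1/613581) = 124447/613581 ≈ 0.20282)
o(474, -294)/q = (-6*(-294))/(124447/613581) = 1764*(613581/124447) = 1082356884/124447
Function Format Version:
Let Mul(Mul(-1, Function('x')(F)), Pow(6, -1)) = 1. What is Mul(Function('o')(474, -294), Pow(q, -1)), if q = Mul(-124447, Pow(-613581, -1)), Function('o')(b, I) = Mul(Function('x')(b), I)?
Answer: Rational(1082356884, 124447) ≈ 8697.3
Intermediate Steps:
Function('x')(F) = -6 (Function('x')(F) = Mul(-6, 1) = -6)
Function('o')(b, I) = Mul(-6, I)
q = Rational(124447, 613581) (q = Mul(-124447, Rational(-1, 613581)) = Rational(124447, 613581) ≈ 0.20282)
Mul(Function('o')(474, -294), Pow(q, -1)) = Mul(Mul(-6, -294), Pow(Rational(124447, 613581), -1)) = Mul(1764, Rational(613581, 124447)) = Rational(1082356884, 124447)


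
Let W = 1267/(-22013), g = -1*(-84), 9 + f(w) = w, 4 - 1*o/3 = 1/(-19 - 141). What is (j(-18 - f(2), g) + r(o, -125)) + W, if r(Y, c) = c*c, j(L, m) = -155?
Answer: 340539843/22013 ≈ 15470.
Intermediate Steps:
o = 1923/160 (o = 12 - 3/(-19 - 141) = 12 - 3/(-160) = 12 - 3*(-1/160) = 12 + 3/160 = 1923/160 ≈ 12.019)
f(w) = -9 + w
g = 84
W = -1267/22013 (W = 1267*(-1/22013) = -1267/22013 ≈ -0.057557)
r(Y, c) = c²
(j(-18 - f(2), g) + r(o, -125)) + W = (-155 + (-125)²) - 1267/22013 = (-155 + 15625) - 1267/22013 = 15470 - 1267/22013 = 340539843/22013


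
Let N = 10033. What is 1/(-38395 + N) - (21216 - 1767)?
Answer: -551612539/28362 ≈ -19449.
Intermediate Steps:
1/(-38395 + N) - (21216 - 1767) = 1/(-38395 + 10033) - (21216 - 1767) = 1/(-28362) - 1*19449 = -1/28362 - 19449 = -551612539/28362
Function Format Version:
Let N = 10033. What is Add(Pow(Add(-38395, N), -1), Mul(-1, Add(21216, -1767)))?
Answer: Rational(-551612539, 28362) ≈ -19449.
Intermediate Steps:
Add(Pow(Add(-38395, N), -1), Mul(-1, Add(21216, -1767))) = Add(Pow(Add(-38395, 10033), -1), Mul(-1, Add(21216, -1767))) = Add(Pow(-28362, -1), Mul(-1, 19449)) = Add(Rational(-1, 28362), -19449) = Rational(-551612539, 28362)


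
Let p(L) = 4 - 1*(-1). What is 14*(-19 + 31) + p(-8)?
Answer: 173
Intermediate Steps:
p(L) = 5 (p(L) = 4 + 1 = 5)
14*(-19 + 31) + p(-8) = 14*(-19 + 31) + 5 = 14*12 + 5 = 168 + 5 = 173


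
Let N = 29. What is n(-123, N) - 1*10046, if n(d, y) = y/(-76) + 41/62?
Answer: -23667717/2356 ≈ -10046.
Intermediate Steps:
n(d, y) = 41/62 - y/76 (n(d, y) = y*(-1/76) + 41*(1/62) = -y/76 + 41/62 = 41/62 - y/76)
n(-123, N) - 1*10046 = (41/62 - 1/76*29) - 1*10046 = (41/62 - 29/76) - 10046 = 659/2356 - 10046 = -23667717/2356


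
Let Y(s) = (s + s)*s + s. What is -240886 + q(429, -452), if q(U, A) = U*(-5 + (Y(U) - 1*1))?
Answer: 157847759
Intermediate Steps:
Y(s) = s + 2*s² (Y(s) = (2*s)*s + s = 2*s² + s = s + 2*s²)
q(U, A) = U*(-6 + U*(1 + 2*U)) (q(U, A) = U*(-5 + (U*(1 + 2*U) - 1*1)) = U*(-5 + (U*(1 + 2*U) - 1)) = U*(-5 + (-1 + U*(1 + 2*U))) = U*(-6 + U*(1 + 2*U)))
-240886 + q(429, -452) = -240886 + 429*(-6 + 429*(1 + 2*429)) = -240886 + 429*(-6 + 429*(1 + 858)) = -240886 + 429*(-6 + 429*859) = -240886 + 429*(-6 + 368511) = -240886 + 429*368505 = -240886 + 158088645 = 157847759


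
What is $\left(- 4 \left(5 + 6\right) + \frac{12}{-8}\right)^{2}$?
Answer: $\frac{8281}{4} \approx 2070.3$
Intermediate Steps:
$\left(- 4 \left(5 + 6\right) + \frac{12}{-8}\right)^{2} = \left(\left(-4\right) 11 + 12 \left(- \frac{1}{8}\right)\right)^{2} = \left(-44 - \frac{3}{2}\right)^{2} = \left(- \frac{91}{2}\right)^{2} = \frac{8281}{4}$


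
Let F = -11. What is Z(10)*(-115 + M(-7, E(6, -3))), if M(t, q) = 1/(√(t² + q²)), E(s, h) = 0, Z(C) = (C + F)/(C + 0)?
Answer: 402/35 ≈ 11.486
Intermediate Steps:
Z(C) = (-11 + C)/C (Z(C) = (C - 11)/(C + 0) = (-11 + C)/C)
M(t, q) = (q² + t²)^(-½) (M(t, q) = 1/(√(q² + t²)) = (q² + t²)^(-½))
Z(10)*(-115 + M(-7, E(6, -3))) = ((-11 + 10)/10)*(-115 + (0² + (-7)²)^(-½)) = ((⅒)*(-1))*(-115 + (0 + 49)^(-½)) = -(-115 + 49^(-½))/10 = -(-115 + ⅐)/10 = -⅒*(-804/7) = 402/35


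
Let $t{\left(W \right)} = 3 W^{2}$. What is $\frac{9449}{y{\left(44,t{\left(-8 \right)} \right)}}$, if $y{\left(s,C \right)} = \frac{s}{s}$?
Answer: $9449$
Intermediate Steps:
$y{\left(s,C \right)} = 1$
$\frac{9449}{y{\left(44,t{\left(-8 \right)} \right)}} = \frac{9449}{1} = 9449 \cdot 1 = 9449$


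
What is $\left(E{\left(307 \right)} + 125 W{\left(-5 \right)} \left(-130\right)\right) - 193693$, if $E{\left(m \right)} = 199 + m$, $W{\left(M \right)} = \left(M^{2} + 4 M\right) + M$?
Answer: $-193187$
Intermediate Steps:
$W{\left(M \right)} = M^{2} + 5 M$
$\left(E{\left(307 \right)} + 125 W{\left(-5 \right)} \left(-130\right)\right) - 193693 = \left(\left(199 + 307\right) + 125 \left(- 5 \left(5 - 5\right)\right) \left(-130\right)\right) - 193693 = \left(506 + 125 \left(\left(-5\right) 0\right) \left(-130\right)\right) - 193693 = \left(506 + 125 \cdot 0 \left(-130\right)\right) - 193693 = \left(506 + 0 \left(-130\right)\right) - 193693 = \left(506 + 0\right) - 193693 = 506 - 193693 = -193187$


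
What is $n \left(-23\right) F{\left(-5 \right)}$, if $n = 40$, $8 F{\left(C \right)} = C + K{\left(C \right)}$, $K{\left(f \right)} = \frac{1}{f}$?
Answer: $598$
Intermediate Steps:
$F{\left(C \right)} = \frac{C}{8} + \frac{1}{8 C}$ ($F{\left(C \right)} = \frac{C + \frac{1}{C}}{8} = \frac{C}{8} + \frac{1}{8 C}$)
$n \left(-23\right) F{\left(-5 \right)} = 40 \left(-23\right) \frac{1 + \left(-5\right)^{2}}{8 \left(-5\right)} = - 920 \cdot \frac{1}{8} \left(- \frac{1}{5}\right) \left(1 + 25\right) = - 920 \cdot \frac{1}{8} \left(- \frac{1}{5}\right) 26 = \left(-920\right) \left(- \frac{13}{20}\right) = 598$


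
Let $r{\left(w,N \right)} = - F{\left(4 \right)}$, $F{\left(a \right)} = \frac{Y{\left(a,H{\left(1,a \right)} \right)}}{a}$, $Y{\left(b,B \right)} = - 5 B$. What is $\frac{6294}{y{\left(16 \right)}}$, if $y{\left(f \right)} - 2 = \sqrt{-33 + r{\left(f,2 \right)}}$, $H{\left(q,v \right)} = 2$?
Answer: $\frac{8392}{23} - \frac{2098 i \sqrt{122}}{23} \approx 364.87 - 1007.5 i$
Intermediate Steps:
$F{\left(a \right)} = - \frac{10}{a}$ ($F{\left(a \right)} = \frac{\left(-5\right) 2}{a} = - \frac{10}{a}$)
$r{\left(w,N \right)} = \frac{5}{2}$ ($r{\left(w,N \right)} = - \frac{-10}{4} = \left(-1\right) \left(- \frac{5}{2}\right) = \frac{5}{2}$)
$y{\left(f \right)} = 2 + \frac{i \sqrt{122}}{2}$ ($y{\left(f \right)} = 2 + \sqrt{-33 + \frac{5}{2}} = 2 + \sqrt{- \frac{61}{2}} = 2 + \frac{i \sqrt{122}}{2}$)
$\frac{6294}{y{\left(16 \right)}} = \frac{6294}{2 + \frac{i \sqrt{122}}{2}}$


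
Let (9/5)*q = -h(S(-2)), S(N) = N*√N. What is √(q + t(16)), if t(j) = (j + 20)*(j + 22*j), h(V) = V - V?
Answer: 24*√23 ≈ 115.10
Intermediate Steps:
S(N) = N^(3/2)
h(V) = 0
t(j) = 23*j*(20 + j) (t(j) = (20 + j)*(23*j) = 23*j*(20 + j))
q = 0 (q = 5*(-1*0)/9 = (5/9)*0 = 0)
√(q + t(16)) = √(0 + 23*16*(20 + 16)) = √(0 + 23*16*36) = √(0 + 13248) = √13248 = 24*√23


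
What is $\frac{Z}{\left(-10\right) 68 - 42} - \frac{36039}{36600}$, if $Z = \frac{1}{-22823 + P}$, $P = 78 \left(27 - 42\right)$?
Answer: $- \frac{104050269049}{105669970600} \approx -0.98467$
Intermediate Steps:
$P = -1170$ ($P = 78 \left(-15\right) = -1170$)
$Z = - \frac{1}{23993}$ ($Z = \frac{1}{-22823 - 1170} = \frac{1}{-23993} = - \frac{1}{23993} \approx -4.1679 \cdot 10^{-5}$)
$\frac{Z}{\left(-10\right) 68 - 42} - \frac{36039}{36600} = - \frac{1}{23993 \left(\left(-10\right) 68 - 42\right)} - \frac{36039}{36600} = - \frac{1}{23993 \left(-680 - 42\right)} - \frac{12013}{12200} = - \frac{1}{23993 \left(-722\right)} - \frac{12013}{12200} = \left(- \frac{1}{23993}\right) \left(- \frac{1}{722}\right) - \frac{12013}{12200} = \frac{1}{17322946} - \frac{12013}{12200} = - \frac{104050269049}{105669970600}$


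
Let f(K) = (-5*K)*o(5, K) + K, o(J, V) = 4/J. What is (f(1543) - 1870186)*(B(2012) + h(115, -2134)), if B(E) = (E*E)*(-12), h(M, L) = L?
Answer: 91078253975530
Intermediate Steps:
B(E) = -12*E² (B(E) = E²*(-12) = -12*E²)
f(K) = -3*K (f(K) = (-5*K)*(4/5) + K = (-5*K)*(4*(⅕)) + K = -5*K*(⅘) + K = -4*K + K = -3*K)
(f(1543) - 1870186)*(B(2012) + h(115, -2134)) = (-3*1543 - 1870186)*(-12*2012² - 2134) = (-4629 - 1870186)*(-12*4048144 - 2134) = -1874815*(-48577728 - 2134) = -1874815*(-48579862) = 91078253975530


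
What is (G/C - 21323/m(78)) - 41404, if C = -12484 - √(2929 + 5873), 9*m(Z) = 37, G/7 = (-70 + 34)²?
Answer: -134326130057273/2883066899 + 13608*√978/77920727 ≈ -46591.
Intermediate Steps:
G = 9072 (G = 7*(-70 + 34)² = 7*(-36)² = 7*1296 = 9072)
m(Z) = 37/9 (m(Z) = (⅑)*37 = 37/9)
C = -12484 - 3*√978 (C = -12484 - √8802 = -12484 - 3*√978 ≈ -12578.)
(G/C - 21323/m(78)) - 41404 = (9072/(-12484 - 3*√978) - 21323/37/9) - 41404 = (9072/(-12484 - 3*√978) - 21323*9/37) - 41404 = (9072/(-12484 - 3*√978) - 191907/37) - 41404 = (-191907/37 + 9072/(-12484 - 3*√978)) - 41404 = -1723855/37 + 9072/(-12484 - 3*√978)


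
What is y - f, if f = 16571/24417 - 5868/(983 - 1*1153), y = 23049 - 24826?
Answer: -3761113778/2075445 ≈ -1812.2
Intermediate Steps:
y = -1777
f = 73048013/2075445 (f = 16571*(1/24417) - 5868/(983 - 1153) = 16571/24417 - 5868/(-170) = 16571/24417 - 5868*(-1/170) = 16571/24417 + 2934/85 = 73048013/2075445 ≈ 35.196)
y - f = -1777 - 1*73048013/2075445 = -1777 - 73048013/2075445 = -3761113778/2075445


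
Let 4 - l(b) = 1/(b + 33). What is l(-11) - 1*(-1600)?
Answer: 35287/22 ≈ 1604.0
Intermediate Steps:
l(b) = 4 - 1/(33 + b) (l(b) = 4 - 1/(b + 33) = 4 - 1/(33 + b))
l(-11) - 1*(-1600) = (131 + 4*(-11))/(33 - 11) - 1*(-1600) = (131 - 44)/22 + 1600 = (1/22)*87 + 1600 = 87/22 + 1600 = 35287/22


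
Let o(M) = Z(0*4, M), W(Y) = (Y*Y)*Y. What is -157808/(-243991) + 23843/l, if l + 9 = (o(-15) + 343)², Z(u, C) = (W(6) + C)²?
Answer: 261978700626229/405042999926257 ≈ 0.64679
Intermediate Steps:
W(Y) = Y³ (W(Y) = Y²*Y = Y³)
Z(u, C) = (216 + C)² (Z(u, C) = (6³ + C)² = (216 + C)²)
o(M) = (216 + M)²
l = 1660073527 (l = -9 + ((216 - 15)² + 343)² = -9 + (201² + 343)² = -9 + (40401 + 343)² = -9 + 40744² = -9 + 1660073536 = 1660073527)
-157808/(-243991) + 23843/l = -157808/(-243991) + 23843/1660073527 = -157808*(-1/243991) + 23843*(1/1660073527) = 157808/243991 + 23843/1660073527 = 261978700626229/405042999926257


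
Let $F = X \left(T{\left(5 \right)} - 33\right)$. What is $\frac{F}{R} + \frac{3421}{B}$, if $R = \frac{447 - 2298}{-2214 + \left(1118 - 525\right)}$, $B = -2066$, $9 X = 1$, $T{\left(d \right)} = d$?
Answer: $- \frac{150762047}{34417494} \approx -4.3804$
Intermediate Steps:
$X = \frac{1}{9}$ ($X = \frac{1}{9} \cdot 1 = \frac{1}{9} \approx 0.11111$)
$R = \frac{1851}{1621}$ ($R = - \frac{1851}{-2214 + 593} = - \frac{1851}{-1621} = \left(-1851\right) \left(- \frac{1}{1621}\right) = \frac{1851}{1621} \approx 1.1419$)
$F = - \frac{28}{9}$ ($F = \frac{5 - 33}{9} = \frac{1}{9} \left(-28\right) = - \frac{28}{9} \approx -3.1111$)
$\frac{F}{R} + \frac{3421}{B} = - \frac{28}{9 \cdot \frac{1851}{1621}} + \frac{3421}{-2066} = \left(- \frac{28}{9}\right) \frac{1621}{1851} + 3421 \left(- \frac{1}{2066}\right) = - \frac{45388}{16659} - \frac{3421}{2066} = - \frac{150762047}{34417494}$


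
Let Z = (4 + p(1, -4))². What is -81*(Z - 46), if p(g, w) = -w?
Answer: -1458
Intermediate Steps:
Z = 64 (Z = (4 - 1*(-4))² = (4 + 4)² = 8² = 64)
-81*(Z - 46) = -81*(64 - 46) = -81*18 = -1458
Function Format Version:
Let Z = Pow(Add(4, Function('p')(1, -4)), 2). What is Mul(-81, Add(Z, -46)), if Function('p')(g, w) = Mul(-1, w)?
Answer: -1458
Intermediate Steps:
Z = 64 (Z = Pow(Add(4, Mul(-1, -4)), 2) = Pow(Add(4, 4), 2) = Pow(8, 2) = 64)
Mul(-81, Add(Z, -46)) = Mul(-81, Add(64, -46)) = Mul(-81, 18) = -1458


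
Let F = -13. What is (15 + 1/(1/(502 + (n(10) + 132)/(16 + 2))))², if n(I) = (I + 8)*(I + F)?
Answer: 2446096/9 ≈ 2.7179e+5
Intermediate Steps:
n(I) = (-13 + I)*(8 + I) (n(I) = (I + 8)*(I - 13) = (8 + I)*(-13 + I) = (-13 + I)*(8 + I))
(15 + 1/(1/(502 + (n(10) + 132)/(16 + 2))))² = (15 + 1/(1/(502 + ((-104 + 10² - 5*10) + 132)/(16 + 2))))² = (15 + 1/(1/(502 + ((-104 + 100 - 50) + 132)/18)))² = (15 + 1/(1/(502 + (-54 + 132)*(1/18))))² = (15 + 1/(1/(502 + 78*(1/18))))² = (15 + 1/(1/(502 + 13/3)))² = (15 + 1/(1/(1519/3)))² = (15 + 1/(3/1519))² = (15 + 1519/3)² = (1564/3)² = 2446096/9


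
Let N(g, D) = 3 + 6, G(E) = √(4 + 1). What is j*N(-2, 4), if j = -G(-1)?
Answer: -9*√5 ≈ -20.125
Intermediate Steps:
G(E) = √5
N(g, D) = 9
j = -√5 ≈ -2.2361
j*N(-2, 4) = -√5*9 = -9*√5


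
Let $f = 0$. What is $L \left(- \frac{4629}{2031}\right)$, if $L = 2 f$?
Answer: $0$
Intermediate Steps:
$L = 0$ ($L = 2 \cdot 0 = 0$)
$L \left(- \frac{4629}{2031}\right) = 0 \left(- \frac{4629}{2031}\right) = 0 \left(\left(-4629\right) \frac{1}{2031}\right) = 0 \left(- \frac{1543}{677}\right) = 0$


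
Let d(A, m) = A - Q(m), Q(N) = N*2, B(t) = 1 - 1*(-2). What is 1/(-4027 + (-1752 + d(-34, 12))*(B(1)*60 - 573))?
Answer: 1/707303 ≈ 1.4138e-6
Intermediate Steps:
B(t) = 3 (B(t) = 1 + 2 = 3)
Q(N) = 2*N
d(A, m) = A - 2*m
1/(-4027 + (-1752 + d(-34, 12))*(B(1)*60 - 573)) = 1/(-4027 + (-1752 + (-34 - 2*12))*(3*60 - 573)) = 1/(-4027 + (-1752 + (-34 - 24))*(180 - 573)) = 1/(-4027 + (-1752 - 58)*(-393)) = 1/(-4027 - 1810*(-393)) = 1/(-4027 + 711330) = 1/707303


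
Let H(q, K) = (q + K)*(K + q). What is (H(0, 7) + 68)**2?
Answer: 13689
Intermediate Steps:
H(q, K) = (K + q)**2 (H(q, K) = (K + q)*(K + q) = (K + q)**2)
(H(0, 7) + 68)**2 = ((7 + 0)**2 + 68)**2 = (7**2 + 68)**2 = (49 + 68)**2 = 117**2 = 13689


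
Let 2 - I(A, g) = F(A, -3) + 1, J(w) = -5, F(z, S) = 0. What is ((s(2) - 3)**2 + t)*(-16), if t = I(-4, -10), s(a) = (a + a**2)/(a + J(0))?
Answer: -416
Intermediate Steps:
s(a) = (a + a**2)/(-5 + a) (s(a) = (a + a**2)/(a - 5) = (a + a**2)/(-5 + a))
I(A, g) = 1 (I(A, g) = 2 - (0 + 1) = 2 - 1*1 = 2 - 1 = 1)
t = 1
((s(2) - 3)**2 + t)*(-16) = ((2*(1 + 2)/(-5 + 2) - 3)**2 + 1)*(-16) = ((2*3/(-3) - 3)**2 + 1)*(-16) = ((2*(-1/3)*3 - 3)**2 + 1)*(-16) = ((-2 - 3)**2 + 1)*(-16) = ((-5)**2 + 1)*(-16) = (25 + 1)*(-16) = 26*(-16) = -416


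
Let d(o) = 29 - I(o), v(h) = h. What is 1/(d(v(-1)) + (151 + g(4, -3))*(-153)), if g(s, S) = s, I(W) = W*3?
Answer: -1/23683 ≈ -4.2224e-5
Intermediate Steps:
I(W) = 3*W
d(o) = 29 - 3*o
1/(d(v(-1)) + (151 + g(4, -3))*(-153)) = 1/((29 - 3*(-1)) + (151 + 4)*(-153)) = 1/((29 + 3) + 155*(-153)) = 1/(32 - 23715) = 1/(-23683) = -1/23683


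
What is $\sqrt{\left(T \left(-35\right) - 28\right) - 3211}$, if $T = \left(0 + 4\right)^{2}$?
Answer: $i \sqrt{3799} \approx 61.636 i$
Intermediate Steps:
$T = 16$ ($T = 4^{2} = 16$)
$\sqrt{\left(T \left(-35\right) - 28\right) - 3211} = \sqrt{\left(16 \left(-35\right) - 28\right) - 3211} = \sqrt{\left(-560 - 28\right) - 3211} = \sqrt{-588 - 3211} = \sqrt{-3799} = i \sqrt{3799}$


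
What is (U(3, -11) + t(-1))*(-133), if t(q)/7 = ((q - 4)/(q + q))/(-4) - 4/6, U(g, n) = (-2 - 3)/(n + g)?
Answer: 13433/12 ≈ 1119.4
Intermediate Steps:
U(g, n) = -5/(g + n)
t(q) = -14/3 - 7*(-4 + q)/(8*q) (t(q) = 7*(((q - 4)/(q + q))/(-4) - 4/6) = 7*(((-4 + q)/((2*q)))*(-1/4) - 4*1/6) = 7*(((-4 + q)*(1/(2*q)))*(-1/4) - 2/3) = 7*(((-4 + q)/(2*q))*(-1/4) - 2/3) = 7*(-(-4 + q)/(8*q) - 2/3) = 7*(-2/3 - (-4 + q)/(8*q)) = -14/3 - 7*(-4 + q)/(8*q))
(U(3, -11) + t(-1))*(-133) = (-5/(3 - 11) + (7/24)*(12 - 19*(-1))/(-1))*(-133) = (-5/(-8) + (7/24)*(-1)*(12 + 19))*(-133) = (-5*(-1/8) + (7/24)*(-1)*31)*(-133) = (5/8 - 217/24)*(-133) = -101/12*(-133) = 13433/12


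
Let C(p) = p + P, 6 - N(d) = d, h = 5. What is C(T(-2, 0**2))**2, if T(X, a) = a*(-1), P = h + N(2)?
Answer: 81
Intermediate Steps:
N(d) = 6 - d
P = 9 (P = 5 + (6 - 1*2) = 5 + (6 - 2) = 5 + 4 = 9)
T(X, a) = -a
C(p) = 9 + p (C(p) = p + 9 = 9 + p)
C(T(-2, 0**2))**2 = (9 - 1*0**2)**2 = (9 - 1*0)**2 = (9 + 0)**2 = 9**2 = 81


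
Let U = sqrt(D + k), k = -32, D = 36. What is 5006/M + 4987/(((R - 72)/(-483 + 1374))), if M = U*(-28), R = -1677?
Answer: -3902831/1484 ≈ -2629.9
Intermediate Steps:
U = 2 (U = sqrt(36 - 32) = sqrt(4) = 2)
M = -56 (M = 2*(-28) = -56)
5006/M + 4987/(((R - 72)/(-483 + 1374))) = 5006/(-56) + 4987/(((-1677 - 72)/(-483 + 1374))) = 5006*(-1/56) + 4987/((-1749/891)) = -2503/28 + 4987/((-1749*1/891)) = -2503/28 + 4987/(-53/27) = -2503/28 + 4987*(-27/53) = -2503/28 - 134649/53 = -3902831/1484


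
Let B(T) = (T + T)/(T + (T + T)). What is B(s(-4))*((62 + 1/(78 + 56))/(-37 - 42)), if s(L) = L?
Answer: -8309/15879 ≈ -0.52327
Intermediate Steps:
B(T) = 2/3 (B(T) = (2*T)/(T + 2*T) = (2*T)/((3*T)) = (2*T)*(1/(3*T)) = 2/3)
B(s(-4))*((62 + 1/(78 + 56))/(-37 - 42)) = 2*((62 + 1/(78 + 56))/(-37 - 42))/3 = 2*((62 + 1/134)/(-79))/3 = 2*((62 + 1/134)*(-1/79))/3 = 2*((8309/134)*(-1/79))/3 = (2/3)*(-8309/10586) = -8309/15879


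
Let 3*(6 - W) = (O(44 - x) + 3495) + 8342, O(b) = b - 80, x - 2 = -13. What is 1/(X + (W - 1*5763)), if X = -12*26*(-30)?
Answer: -3/1003 ≈ -0.0029910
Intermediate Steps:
x = -11 (x = 2 - 13 = -11)
O(b) = -80 + b
W = -11794/3 (W = 6 - (((-80 + (44 - 1*(-11))) + 3495) + 8342)/3 = 6 - (((-80 + (44 + 11)) + 3495) + 8342)/3 = 6 - (((-80 + 55) + 3495) + 8342)/3 = 6 - ((-25 + 3495) + 8342)/3 = 6 - (3470 + 8342)/3 = 6 - ⅓*11812 = 6 - 11812/3 = -11794/3 ≈ -3931.3)
X = 9360 (X = -312*(-30) = 9360)
1/(X + (W - 1*5763)) = 1/(9360 + (-11794/3 - 1*5763)) = 1/(9360 + (-11794/3 - 5763)) = 1/(9360 - 29083/3) = 1/(-1003/3) = -3/1003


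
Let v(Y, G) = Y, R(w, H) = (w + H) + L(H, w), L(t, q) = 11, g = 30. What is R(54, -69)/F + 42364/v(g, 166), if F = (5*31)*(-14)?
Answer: 919300/651 ≈ 1412.1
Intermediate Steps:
R(w, H) = 11 + H + w (R(w, H) = (w + H) + 11 = (H + w) + 11 = 11 + H + w)
F = -2170 (F = 155*(-14) = -2170)
R(54, -69)/F + 42364/v(g, 166) = (11 - 69 + 54)/(-2170) + 42364/30 = -4*(-1/2170) + 42364*(1/30) = 2/1085 + 21182/15 = 919300/651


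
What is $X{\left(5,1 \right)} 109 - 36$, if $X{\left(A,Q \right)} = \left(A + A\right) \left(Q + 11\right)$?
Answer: $13044$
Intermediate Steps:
$X{\left(A,Q \right)} = 2 A \left(11 + Q\right)$
$X{\left(5,1 \right)} 109 - 36 = 2 \cdot 5 \left(11 + 1\right) 109 - 36 = 2 \cdot 5 \cdot 12 \cdot 109 - 36 = 120 \cdot 109 - 36 = 13080 - 36 = 13044$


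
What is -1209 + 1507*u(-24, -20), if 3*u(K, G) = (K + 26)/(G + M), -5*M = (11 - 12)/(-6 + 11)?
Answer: -1885223/1497 ≈ -1259.3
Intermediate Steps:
M = 1/25 (M = -(11 - 12)/(5*(-6 + 11)) = -(-1)/(5*5) = -⅕*(-⅕) = 1/25 ≈ 0.040000)
u(K, G) = (26 + K)/(3*(1/25 + G)) (u(K, G) = ((K + 26)/(G + 1/25))/3 = ((26 + K)/(1/25 + G))/3 = (26 + K)/(3*(1/25 + G)))
-1209 + 1507*u(-24, -20) = -1209 + 1507*(25*(26 - 24)/(3*(1 + 25*(-20)))) = -1209 + 1507*((25/3)*2/(1 - 500)) = -1209 + 1507*((25/3)*2/(-499)) = -1209 + 1507*((25/3)*(-1/499)*2) = -1209 + 1507*(-50/1497) = -1209 - 75350/1497 = -1885223/1497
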